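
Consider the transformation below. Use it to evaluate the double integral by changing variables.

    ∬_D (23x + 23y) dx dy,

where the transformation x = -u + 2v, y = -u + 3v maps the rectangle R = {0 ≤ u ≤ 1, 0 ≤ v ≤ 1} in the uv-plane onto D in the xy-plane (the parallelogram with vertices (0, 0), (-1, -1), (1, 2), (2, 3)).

Compute the Jacobian determinant of (x, y) with respect to (u, v):

    ∂(x,y)/∂(u,v) = | -1  2 | = (-1)(3) - (2)(-1) = -1.
                   | -1  3 |

Its absolute value is |J| = 1 (the area scaling factor).

Substituting x = -u + 2v, y = -u + 3v into the integrand,

    23x + 23y → -46u + 115v,

so the integral becomes

    ∬_R (-46u + 115v) · |J| du dv = ∫_0^1 ∫_0^1 (-46u + 115v) dv du.

Inner (v): 115/2 - 46u.
Outer (u): 69/2.

Therefore ∬_D (23x + 23y) dx dy = 69/2.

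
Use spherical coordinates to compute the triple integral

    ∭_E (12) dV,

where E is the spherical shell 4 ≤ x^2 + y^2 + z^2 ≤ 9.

In spherical coordinates, x = ρ sin(φ) cos(θ), y = ρ sin(φ) sin(θ), z = ρ cos(φ), and dV = ρ^2 sin(φ) dρ dφ dθ.

The integrand becomes 12, so

    ∭_E (12) dV = ∫_{0}^{2π} ∫_{0}^{π} ∫_{2}^{3} (12) · ρ^2 sin(φ) dρ dφ dθ.

Inner (ρ): 76sin(φ).
Middle (φ): 152.
Outer (θ): 304π.

Therefore the triple integral equals 304π.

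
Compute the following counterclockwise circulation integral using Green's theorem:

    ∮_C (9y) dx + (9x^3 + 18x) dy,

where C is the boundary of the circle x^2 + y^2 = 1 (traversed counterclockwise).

Green's theorem converts the closed line integral into a double integral over the enclosed region D:

    ∮_C P dx + Q dy = ∬_D (∂Q/∂x - ∂P/∂y) dA.

Here P = 9y, Q = 9x^3 + 18x, so

    ∂Q/∂x = 27x^2 + 18,    ∂P/∂y = 9,
    ∂Q/∂x - ∂P/∂y = 27x^2 + 9.

D is the region x^2 + y^2 ≤ 1. Evaluating the double integral:

In polar coordinates (x = r cos θ, y = r sin θ, dA = r dr dθ) the integrand becomes 27r^2cos(θ)^2 + 9, so

    ∬_D (27x^2 + 9) dA = ∫_0^{2π} ∫_0^{1} (27r^2cos(θ)^2 + 9) · r dr dθ.

Inner (r from 0 to 1): 27cos(θ)^2/4 + 9/2.
Outer (θ from 0 to 2π): 63π/4.

Therefore ∮_C P dx + Q dy = 63π/4.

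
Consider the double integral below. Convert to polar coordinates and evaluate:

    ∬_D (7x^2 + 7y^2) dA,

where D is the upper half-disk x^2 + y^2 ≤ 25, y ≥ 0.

The region D is 0 ≤ r ≤ 5, 0 ≤ θ ≤ π in polar coordinates, where x = r cos(θ), y = r sin(θ), and dA = r dr dθ.

Under the substitution, the integrand becomes 7r^2, so

    ∬_D (7x^2 + 7y^2) dA = ∫_{0}^{π} ∫_{0}^{5} (7r^2) · r dr dθ.

Inner integral (in r): ∫_{0}^{5} (7r^2) · r dr = 4375/4.

Outer integral (in θ): ∫_{0}^{π} (4375/4) dθ = 4375π/4.

Therefore ∬_D (7x^2 + 7y^2) dA = 4375π/4.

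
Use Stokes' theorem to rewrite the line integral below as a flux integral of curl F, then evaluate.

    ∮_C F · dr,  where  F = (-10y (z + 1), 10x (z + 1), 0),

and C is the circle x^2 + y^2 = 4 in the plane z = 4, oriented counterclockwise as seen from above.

Let S be the flat disk x^2 + y^2 ≤ 4 in the plane z = 4, with upward unit normal n̂ = ẑ. By Stokes' theorem,

    ∮_C F · dr = ∬_S (∇ × F) · n̂ dS = ∬_D (curl F)_z dA,

where D is the disk x^2 + y^2 ≤ 4.

Compute the curl of F = (-10y (z + 1), 10x (z + 1), 0):
    (∇ × F)_x = ∂F_z/∂y - ∂F_y/∂z = -10x,
    (∇ × F)_y = ∂F_x/∂z - ∂F_z/∂x = -10y,
    (∇ × F)_z = ∂F_y/∂x - ∂F_x/∂y = 20z + 20.

On z = 4, (curl F)_z = 100.

Convert to polar (x = r cos θ, y = r sin θ, dA = r dr dθ); the integrand becomes 100, so

    ∬_D (curl F)_z dA = ∫_0^{2π} ∫_0^{2} (100) · r dr dθ.

Inner (r from 0 to 2): 200.
Outer (θ from 0 to 2π): 400π.

Therefore ∮_C F · dr = 400π.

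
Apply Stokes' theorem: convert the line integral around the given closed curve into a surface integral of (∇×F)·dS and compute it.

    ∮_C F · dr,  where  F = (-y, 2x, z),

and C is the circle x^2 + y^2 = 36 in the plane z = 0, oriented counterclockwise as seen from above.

Let S be the flat disk x^2 + y^2 ≤ 36 in the plane z = 0, with upward unit normal n̂ = ẑ. By Stokes' theorem,

    ∮_C F · dr = ∬_S (∇ × F) · n̂ dS = ∬_D (curl F)_z dA,

where D is the disk x^2 + y^2 ≤ 36.

Compute the curl of F = (-y, 2x, z):
    (∇ × F)_x = ∂F_z/∂y - ∂F_y/∂z = 0,
    (∇ × F)_y = ∂F_x/∂z - ∂F_z/∂x = 0,
    (∇ × F)_z = ∂F_y/∂x - ∂F_x/∂y = 3.

On z = 0, (curl F)_z = 3.

Convert to polar (x = r cos θ, y = r sin θ, dA = r dr dθ); the integrand becomes 3, so

    ∬_D (curl F)_z dA = ∫_0^{2π} ∫_0^{6} (3) · r dr dθ.

Inner (r from 0 to 6): 54.
Outer (θ from 0 to 2π): 108π.

Therefore ∮_C F · dr = 108π.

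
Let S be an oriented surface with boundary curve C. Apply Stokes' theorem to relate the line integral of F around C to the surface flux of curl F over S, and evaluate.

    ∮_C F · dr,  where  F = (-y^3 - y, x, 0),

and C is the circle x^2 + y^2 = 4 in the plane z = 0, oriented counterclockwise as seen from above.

Let S be the flat disk x^2 + y^2 ≤ 4 in the plane z = 0, with upward unit normal n̂ = ẑ. By Stokes' theorem,

    ∮_C F · dr = ∬_S (∇ × F) · n̂ dS = ∬_D (curl F)_z dA,

where D is the disk x^2 + y^2 ≤ 4.

Compute the curl of F = (-y^3 - y, x, 0):
    (∇ × F)_x = ∂F_z/∂y - ∂F_y/∂z = 0,
    (∇ × F)_y = ∂F_x/∂z - ∂F_z/∂x = 0,
    (∇ × F)_z = ∂F_y/∂x - ∂F_x/∂y = 3y^2 + 2.

On z = 0, (curl F)_z = 3y^2 + 2.

Convert to polar (x = r cos θ, y = r sin θ, dA = r dr dθ); the integrand becomes 3r^2sin(θ)^2 + 2, so

    ∬_D (curl F)_z dA = ∫_0^{2π} ∫_0^{2} (3r^2sin(θ)^2 + 2) · r dr dθ.

Inner (r from 0 to 2): 12sin(θ)^2 + 4.
Outer (θ from 0 to 2π): 20π.

Therefore ∮_C F · dr = 20π.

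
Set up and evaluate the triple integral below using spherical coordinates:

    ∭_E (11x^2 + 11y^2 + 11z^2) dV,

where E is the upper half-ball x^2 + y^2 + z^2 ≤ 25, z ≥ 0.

In spherical coordinates, x = ρ sin(φ) cos(θ), y = ρ sin(φ) sin(θ), z = ρ cos(φ), and dV = ρ^2 sin(φ) dρ dφ dθ.

The integrand becomes 11ρ^2, so

    ∭_E (11x^2 + 11y^2 + 11z^2) dV = ∫_{0}^{2π} ∫_{0}^{π/2} ∫_{0}^{5} (11ρ^2) · ρ^2 sin(φ) dρ dφ dθ.

Inner (ρ): 6875sin(φ).
Middle (φ): 6875.
Outer (θ): 13750π.

Therefore the triple integral equals 13750π.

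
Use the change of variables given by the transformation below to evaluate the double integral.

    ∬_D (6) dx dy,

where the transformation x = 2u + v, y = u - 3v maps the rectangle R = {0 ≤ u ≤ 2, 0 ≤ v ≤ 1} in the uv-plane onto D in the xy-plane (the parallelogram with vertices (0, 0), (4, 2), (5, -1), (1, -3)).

Compute the Jacobian determinant of (x, y) with respect to (u, v):

    ∂(x,y)/∂(u,v) = | 2  1 | = (2)(-3) - (1)(1) = -7.
                   | 1  -3 |

Its absolute value is |J| = 7 (the area scaling factor).

Substituting x = 2u + v, y = u - 3v into the integrand,

    6 → 6,

so the integral becomes

    ∬_R (6) · |J| du dv = ∫_0^2 ∫_0^1 (42) dv du.

Inner (v): 42.
Outer (u): 84.

Therefore ∬_D (6) dx dy = 84.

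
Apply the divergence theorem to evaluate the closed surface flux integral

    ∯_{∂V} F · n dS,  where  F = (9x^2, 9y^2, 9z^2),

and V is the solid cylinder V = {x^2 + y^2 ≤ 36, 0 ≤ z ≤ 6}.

By the divergence theorem,

    ∯_{∂V} F · n dS = ∭_V (∇ · F) dV.

Compute the divergence:
    ∇ · F = ∂F_x/∂x + ∂F_y/∂y + ∂F_z/∂z = 18x + 18y + 18z.

In cylindrical coordinates, x = r cos(θ), y = r sin(θ), z = z, dV = r dr dθ dz, with 0 ≤ r ≤ 6, 0 ≤ θ ≤ 2π, 0 ≤ z ≤ 6.

The integrand, after substitution and multiplying by the volume element, becomes (18sqrt(2)r sin(θ + π/4) + 18z) · r, so

    ∭_V (∇·F) dV = ∫_0^{2π} ∫_0^{6} ∫_0^{6} (18sqrt(2)r sin(θ + π/4) + 18z) · r dz dr dθ.

Inner (z from 0 to 6): 108r (sqrt(2)r sin(θ + π/4) + 3).
Middle (r from 0 to 6): 7776sqrt(2)sin(θ + π/4) + 5832.
Outer (θ from 0 to 2π): 11664π.

Therefore ∯_{∂V} F · n dS = 11664π.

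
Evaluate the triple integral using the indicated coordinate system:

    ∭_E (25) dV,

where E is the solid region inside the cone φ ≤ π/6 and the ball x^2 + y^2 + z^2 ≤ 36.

In spherical coordinates, x = ρ sin(φ) cos(θ), y = ρ sin(φ) sin(θ), z = ρ cos(φ), and dV = ρ^2 sin(φ) dρ dφ dθ.

The integrand becomes 25, so

    ∭_E (25) dV = ∫_{0}^{2π} ∫_{0}^{π/6} ∫_{0}^{6} (25) · ρ^2 sin(φ) dρ dφ dθ.

Inner (ρ): 1800sin(φ).
Middle (φ): 1800 - 900sqrt(3).
Outer (θ): 1800π (2 - sqrt(3)).

Therefore the triple integral equals 1800π (2 - sqrt(3)).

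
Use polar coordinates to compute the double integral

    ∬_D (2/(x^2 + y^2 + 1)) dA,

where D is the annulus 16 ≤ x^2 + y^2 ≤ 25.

The region D is 4 ≤ r ≤ 5, 0 ≤ θ ≤ 2π in polar coordinates, where x = r cos(θ), y = r sin(θ), and dA = r dr dθ.

Under the substitution, the integrand becomes 2/(r^2 + 1), so

    ∬_D (2/(x^2 + y^2 + 1)) dA = ∫_{0}^{2π} ∫_{4}^{5} (2/(r^2 + 1)) · r dr dθ.

Inner integral (in r): ∫_{4}^{5} (2/(r^2 + 1)) · r dr = log(26/17).

Outer integral (in θ): ∫_{0}^{2π} (log(26/17)) dθ = log((26/17)^(2π)).

Therefore ∬_D (2/(x^2 + y^2 + 1)) dA = log((26/17)^(2π)).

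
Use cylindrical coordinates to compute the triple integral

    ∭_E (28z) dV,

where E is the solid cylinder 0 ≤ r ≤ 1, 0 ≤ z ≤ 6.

In cylindrical coordinates, x = r cos(θ), y = r sin(θ), z = z, and dV = r dr dθ dz.

The integrand becomes 28z, so

    ∭_E (28z) dV = ∫_{0}^{2π} ∫_{0}^{1} ∫_{0}^{6} (28z) · r dz dr dθ.

Inner (z): 504r.
Middle (r from 0 to 1): 252.
Outer (θ): 504π.

Therefore the triple integral equals 504π.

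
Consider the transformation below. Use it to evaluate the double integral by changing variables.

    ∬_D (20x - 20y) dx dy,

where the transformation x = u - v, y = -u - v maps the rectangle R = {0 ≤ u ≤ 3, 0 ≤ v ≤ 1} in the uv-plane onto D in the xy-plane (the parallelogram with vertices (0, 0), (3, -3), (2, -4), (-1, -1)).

Compute the Jacobian determinant of (x, y) with respect to (u, v):

    ∂(x,y)/∂(u,v) = | 1  -1 | = (1)(-1) - (-1)(-1) = -2.
                   | -1  -1 |

Its absolute value is |J| = 2 (the area scaling factor).

Substituting x = u - v, y = -u - v into the integrand,

    20x - 20y → 40u,

so the integral becomes

    ∬_R (40u) · |J| du dv = ∫_0^3 ∫_0^1 (80u) dv du.

Inner (v): 80u.
Outer (u): 360.

Therefore ∬_D (20x - 20y) dx dy = 360.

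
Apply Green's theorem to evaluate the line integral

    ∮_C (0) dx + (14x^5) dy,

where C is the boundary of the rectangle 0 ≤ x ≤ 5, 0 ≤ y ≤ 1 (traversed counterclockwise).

Green's theorem converts the closed line integral into a double integral over the enclosed region D:

    ∮_C P dx + Q dy = ∬_D (∂Q/∂x - ∂P/∂y) dA.

Here P = 0, Q = 14x^5, so

    ∂Q/∂x = 70x^4,    ∂P/∂y = 0,
    ∂Q/∂x - ∂P/∂y = 70x^4.

D is the region 0 ≤ x ≤ 5, 0 ≤ y ≤ 1. Evaluating the double integral:

    ∬_D (70x^4) dA = ∫_0^{5} ∫_0^{1} (70x^4) dy dx.

Inner (y from 0 to 1): 70x^4.
Outer (x from 0 to 5): 43750.

Therefore ∮_C P dx + Q dy = 43750.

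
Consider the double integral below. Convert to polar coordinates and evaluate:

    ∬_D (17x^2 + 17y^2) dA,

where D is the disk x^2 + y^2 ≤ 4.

The region D is 0 ≤ r ≤ 2, 0 ≤ θ ≤ 2π in polar coordinates, where x = r cos(θ), y = r sin(θ), and dA = r dr dθ.

Under the substitution, the integrand becomes 17r^2, so

    ∬_D (17x^2 + 17y^2) dA = ∫_{0}^{2π} ∫_{0}^{2} (17r^2) · r dr dθ.

Inner integral (in r): ∫_{0}^{2} (17r^2) · r dr = 68.

Outer integral (in θ): ∫_{0}^{2π} (68) dθ = 136π.

Therefore ∬_D (17x^2 + 17y^2) dA = 136π.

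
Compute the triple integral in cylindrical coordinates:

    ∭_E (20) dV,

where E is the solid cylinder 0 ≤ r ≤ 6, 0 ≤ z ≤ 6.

In cylindrical coordinates, x = r cos(θ), y = r sin(θ), z = z, and dV = r dr dθ dz.

The integrand becomes 20, so

    ∭_E (20) dV = ∫_{0}^{2π} ∫_{0}^{6} ∫_{0}^{6} (20) · r dz dr dθ.

Inner (z): 120r.
Middle (r from 0 to 6): 2160.
Outer (θ): 4320π.

Therefore the triple integral equals 4320π.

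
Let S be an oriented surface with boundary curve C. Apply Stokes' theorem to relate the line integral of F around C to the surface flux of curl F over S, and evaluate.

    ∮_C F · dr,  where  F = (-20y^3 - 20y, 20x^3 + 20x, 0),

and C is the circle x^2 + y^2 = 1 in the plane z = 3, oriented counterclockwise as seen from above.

Let S be the flat disk x^2 + y^2 ≤ 1 in the plane z = 3, with upward unit normal n̂ = ẑ. By Stokes' theorem,

    ∮_C F · dr = ∬_S (∇ × F) · n̂ dS = ∬_D (curl F)_z dA,

where D is the disk x^2 + y^2 ≤ 1.

Compute the curl of F = (-20y^3 - 20y, 20x^3 + 20x, 0):
    (∇ × F)_x = ∂F_z/∂y - ∂F_y/∂z = 0,
    (∇ × F)_y = ∂F_x/∂z - ∂F_z/∂x = 0,
    (∇ × F)_z = ∂F_y/∂x - ∂F_x/∂y = 60x^2 + 60y^2 + 40.

On z = 3, (curl F)_z = 60x^2 + 60y^2 + 40.

Convert to polar (x = r cos θ, y = r sin θ, dA = r dr dθ); the integrand becomes 60r^2 + 40, so

    ∬_D (curl F)_z dA = ∫_0^{2π} ∫_0^{1} (60r^2 + 40) · r dr dθ.

Inner (r from 0 to 1): 35.
Outer (θ from 0 to 2π): 70π.

Therefore ∮_C F · dr = 70π.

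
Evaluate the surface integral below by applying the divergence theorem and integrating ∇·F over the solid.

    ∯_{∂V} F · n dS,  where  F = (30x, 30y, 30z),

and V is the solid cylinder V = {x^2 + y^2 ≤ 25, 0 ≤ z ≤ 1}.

By the divergence theorem,

    ∯_{∂V} F · n dS = ∭_V (∇ · F) dV.

Compute the divergence:
    ∇ · F = ∂F_x/∂x + ∂F_y/∂y + ∂F_z/∂z = 30 + 30 + 30 = 90.

In cylindrical coordinates, x = r cos(θ), y = r sin(θ), z = z, dV = r dr dθ dz, with 0 ≤ r ≤ 5, 0 ≤ θ ≤ 2π, 0 ≤ z ≤ 1.

The integrand, after substitution and multiplying by the volume element, becomes (90) · r, so

    ∭_V (∇·F) dV = ∫_0^{2π} ∫_0^{5} ∫_0^{1} (90) · r dz dr dθ.

Inner (z from 0 to 1): 90r.
Middle (r from 0 to 5): 1125.
Outer (θ from 0 to 2π): 2250π.

Therefore ∯_{∂V} F · n dS = 2250π.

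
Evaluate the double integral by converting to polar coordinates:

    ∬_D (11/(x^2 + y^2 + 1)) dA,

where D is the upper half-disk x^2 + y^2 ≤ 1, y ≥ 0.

The region D is 0 ≤ r ≤ 1, 0 ≤ θ ≤ π in polar coordinates, where x = r cos(θ), y = r sin(θ), and dA = r dr dθ.

Under the substitution, the integrand becomes 11/(r^2 + 1), so

    ∬_D (11/(x^2 + y^2 + 1)) dA = ∫_{0}^{π} ∫_{0}^{1} (11/(r^2 + 1)) · r dr dθ.

Inner integral (in r): ∫_{0}^{1} (11/(r^2 + 1)) · r dr = 11log(2)/2.

Outer integral (in θ): ∫_{0}^{π} (11log(2)/2) dθ = 11π log(2)/2.

Therefore ∬_D (11/(x^2 + y^2 + 1)) dA = 11π log(2)/2.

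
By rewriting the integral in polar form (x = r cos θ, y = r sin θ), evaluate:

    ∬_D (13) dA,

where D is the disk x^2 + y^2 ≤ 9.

The region D is 0 ≤ r ≤ 3, 0 ≤ θ ≤ 2π in polar coordinates, where x = r cos(θ), y = r sin(θ), and dA = r dr dθ.

Under the substitution, the integrand becomes 13, so

    ∬_D (13) dA = ∫_{0}^{2π} ∫_{0}^{3} (13) · r dr dθ.

Inner integral (in r): ∫_{0}^{3} (13) · r dr = 117/2.

Outer integral (in θ): ∫_{0}^{2π} (117/2) dθ = 117π.

Therefore ∬_D (13) dA = 117π.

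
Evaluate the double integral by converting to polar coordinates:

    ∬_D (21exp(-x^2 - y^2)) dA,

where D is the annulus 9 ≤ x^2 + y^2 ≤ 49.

The region D is 3 ≤ r ≤ 7, 0 ≤ θ ≤ 2π in polar coordinates, where x = r cos(θ), y = r sin(θ), and dA = r dr dθ.

Under the substitution, the integrand becomes 21exp(-r^2), so

    ∬_D (21exp(-x^2 - y^2)) dA = ∫_{0}^{2π} ∫_{3}^{7} (21exp(-r^2)) · r dr dθ.

Inner integral (in r): ∫_{3}^{7} (21exp(-r^2)) · r dr = -(21 - 21exp(40))exp(-49)/2.

Outer integral (in θ): ∫_{0}^{2π} (-(21 - 21exp(40))exp(-49)/2) dθ = -21π (1 - exp(40))exp(-49).

Therefore ∬_D (21exp(-x^2 - y^2)) dA = -21π (1 - exp(40))exp(-49).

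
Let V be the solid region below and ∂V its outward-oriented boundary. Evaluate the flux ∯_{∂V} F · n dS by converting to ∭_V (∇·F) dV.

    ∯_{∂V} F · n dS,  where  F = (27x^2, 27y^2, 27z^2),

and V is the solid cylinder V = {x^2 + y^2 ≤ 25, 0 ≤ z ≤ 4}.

By the divergence theorem,

    ∯_{∂V} F · n dS = ∭_V (∇ · F) dV.

Compute the divergence:
    ∇ · F = ∂F_x/∂x + ∂F_y/∂y + ∂F_z/∂z = 54x + 54y + 54z.

In cylindrical coordinates, x = r cos(θ), y = r sin(θ), z = z, dV = r dr dθ dz, with 0 ≤ r ≤ 5, 0 ≤ θ ≤ 2π, 0 ≤ z ≤ 4.

The integrand, after substitution and multiplying by the volume element, becomes (54sqrt(2)r sin(θ + π/4) + 54z) · r, so

    ∭_V (∇·F) dV = ∫_0^{2π} ∫_0^{5} ∫_0^{4} (54sqrt(2)r sin(θ + π/4) + 54z) · r dz dr dθ.

Inner (z from 0 to 4): 216r (sqrt(2)r sin(θ + π/4) + 2).
Middle (r from 0 to 5): 9000sqrt(2)sin(θ + π/4) + 5400.
Outer (θ from 0 to 2π): 10800π.

Therefore ∯_{∂V} F · n dS = 10800π.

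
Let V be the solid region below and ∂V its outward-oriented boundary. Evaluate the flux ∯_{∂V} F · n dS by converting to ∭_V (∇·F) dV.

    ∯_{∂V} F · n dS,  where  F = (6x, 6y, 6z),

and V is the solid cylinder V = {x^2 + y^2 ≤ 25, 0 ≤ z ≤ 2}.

By the divergence theorem,

    ∯_{∂V} F · n dS = ∭_V (∇ · F) dV.

Compute the divergence:
    ∇ · F = ∂F_x/∂x + ∂F_y/∂y + ∂F_z/∂z = 6 + 6 + 6 = 18.

In cylindrical coordinates, x = r cos(θ), y = r sin(θ), z = z, dV = r dr dθ dz, with 0 ≤ r ≤ 5, 0 ≤ θ ≤ 2π, 0 ≤ z ≤ 2.

The integrand, after substitution and multiplying by the volume element, becomes (18) · r, so

    ∭_V (∇·F) dV = ∫_0^{2π} ∫_0^{5} ∫_0^{2} (18) · r dz dr dθ.

Inner (z from 0 to 2): 36r.
Middle (r from 0 to 5): 450.
Outer (θ from 0 to 2π): 900π.

Therefore ∯_{∂V} F · n dS = 900π.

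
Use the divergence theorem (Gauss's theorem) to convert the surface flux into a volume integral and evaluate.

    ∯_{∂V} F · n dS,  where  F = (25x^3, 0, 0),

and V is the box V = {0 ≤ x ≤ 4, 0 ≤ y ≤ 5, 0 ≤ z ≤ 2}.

By the divergence theorem,

    ∯_{∂V} F · n dS = ∭_V (∇ · F) dV.

Compute the divergence:
    ∇ · F = ∂F_x/∂x + ∂F_y/∂y + ∂F_z/∂z = 75x^2 + 0 + 0 = 75x^2.

V is a rectangular box, so dV = dx dy dz with 0 ≤ x ≤ 4, 0 ≤ y ≤ 5, 0 ≤ z ≤ 2.

Integrate (75x^2) over V as an iterated integral:

    ∭_V (∇·F) dV = ∫_0^{4} ∫_0^{5} ∫_0^{2} (75x^2) dz dy dx.

Inner (z from 0 to 2): 150x^2.
Middle (y from 0 to 5): 750x^2.
Outer (x from 0 to 4): 16000.

Therefore ∯_{∂V} F · n dS = 16000.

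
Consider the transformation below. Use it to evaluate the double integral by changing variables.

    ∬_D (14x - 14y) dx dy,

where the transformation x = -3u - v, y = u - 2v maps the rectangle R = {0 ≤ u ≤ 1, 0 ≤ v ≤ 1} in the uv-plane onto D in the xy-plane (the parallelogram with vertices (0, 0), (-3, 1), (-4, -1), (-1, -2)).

Compute the Jacobian determinant of (x, y) with respect to (u, v):

    ∂(x,y)/∂(u,v) = | -3  -1 | = (-3)(-2) - (-1)(1) = 7.
                   | 1  -2 |

Its absolute value is |J| = 7 (the area scaling factor).

Substituting x = -3u - v, y = u - 2v into the integrand,

    14x - 14y → -56u + 14v,

so the integral becomes

    ∬_R (-56u + 14v) · |J| du dv = ∫_0^1 ∫_0^1 (-392u + 98v) dv du.

Inner (v): 49 - 392u.
Outer (u): -147.

Therefore ∬_D (14x - 14y) dx dy = -147.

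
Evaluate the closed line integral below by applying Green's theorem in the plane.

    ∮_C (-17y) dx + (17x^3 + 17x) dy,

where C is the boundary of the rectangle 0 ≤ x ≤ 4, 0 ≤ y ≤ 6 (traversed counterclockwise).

Green's theorem converts the closed line integral into a double integral over the enclosed region D:

    ∮_C P dx + Q dy = ∬_D (∂Q/∂x - ∂P/∂y) dA.

Here P = -17y, Q = 17x^3 + 17x, so

    ∂Q/∂x = 51x^2 + 17,    ∂P/∂y = -17,
    ∂Q/∂x - ∂P/∂y = 51x^2 + 34.

D is the region 0 ≤ x ≤ 4, 0 ≤ y ≤ 6. Evaluating the double integral:

    ∬_D (51x^2 + 34) dA = ∫_0^{4} ∫_0^{6} (51x^2 + 34) dy dx.

Inner (y from 0 to 6): 306x^2 + 204.
Outer (x from 0 to 4): 7344.

Therefore ∮_C P dx + Q dy = 7344.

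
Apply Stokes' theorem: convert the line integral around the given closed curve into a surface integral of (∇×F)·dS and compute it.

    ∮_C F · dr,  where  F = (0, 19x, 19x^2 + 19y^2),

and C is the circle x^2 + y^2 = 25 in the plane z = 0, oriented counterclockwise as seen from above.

Let S be the flat disk x^2 + y^2 ≤ 25 in the plane z = 0, with upward unit normal n̂ = ẑ. By Stokes' theorem,

    ∮_C F · dr = ∬_S (∇ × F) · n̂ dS = ∬_D (curl F)_z dA,

where D is the disk x^2 + y^2 ≤ 25.

Compute the curl of F = (0, 19x, 19x^2 + 19y^2):
    (∇ × F)_x = ∂F_z/∂y - ∂F_y/∂z = 38y,
    (∇ × F)_y = ∂F_x/∂z - ∂F_z/∂x = -38x,
    (∇ × F)_z = ∂F_y/∂x - ∂F_x/∂y = 19.

On z = 0, (curl F)_z = 19.

Convert to polar (x = r cos θ, y = r sin θ, dA = r dr dθ); the integrand becomes 19, so

    ∬_D (curl F)_z dA = ∫_0^{2π} ∫_0^{5} (19) · r dr dθ.

Inner (r from 0 to 5): 475/2.
Outer (θ from 0 to 2π): 475π.

Therefore ∮_C F · dr = 475π.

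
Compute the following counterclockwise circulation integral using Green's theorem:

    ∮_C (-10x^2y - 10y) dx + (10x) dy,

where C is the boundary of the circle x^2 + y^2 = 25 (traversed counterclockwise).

Green's theorem converts the closed line integral into a double integral over the enclosed region D:

    ∮_C P dx + Q dy = ∬_D (∂Q/∂x - ∂P/∂y) dA.

Here P = -10x^2y - 10y, Q = 10x, so

    ∂Q/∂x = 10,    ∂P/∂y = -10x^2 - 10,
    ∂Q/∂x - ∂P/∂y = 10x^2 + 20.

D is the region x^2 + y^2 ≤ 25. Evaluating the double integral:

In polar coordinates (x = r cos θ, y = r sin θ, dA = r dr dθ) the integrand becomes 10r^2cos(θ)^2 + 20, so

    ∬_D (10x^2 + 20) dA = ∫_0^{2π} ∫_0^{5} (10r^2cos(θ)^2 + 20) · r dr dθ.

Inner (r from 0 to 5): 3125cos(θ)^2/2 + 250.
Outer (θ from 0 to 2π): 4125π/2.

Therefore ∮_C P dx + Q dy = 4125π/2.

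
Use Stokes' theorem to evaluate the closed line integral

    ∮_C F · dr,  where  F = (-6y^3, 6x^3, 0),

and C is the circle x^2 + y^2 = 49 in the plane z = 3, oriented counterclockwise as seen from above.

Let S be the flat disk x^2 + y^2 ≤ 49 in the plane z = 3, with upward unit normal n̂ = ẑ. By Stokes' theorem,

    ∮_C F · dr = ∬_S (∇ × F) · n̂ dS = ∬_D (curl F)_z dA,

where D is the disk x^2 + y^2 ≤ 49.

Compute the curl of F = (-6y^3, 6x^3, 0):
    (∇ × F)_x = ∂F_z/∂y - ∂F_y/∂z = 0,
    (∇ × F)_y = ∂F_x/∂z - ∂F_z/∂x = 0,
    (∇ × F)_z = ∂F_y/∂x - ∂F_x/∂y = 18x^2 + 18y^2.

On z = 3, (curl F)_z = 18x^2 + 18y^2.

Convert to polar (x = r cos θ, y = r sin θ, dA = r dr dθ); the integrand becomes 18r^2, so

    ∬_D (curl F)_z dA = ∫_0^{2π} ∫_0^{7} (18r^2) · r dr dθ.

Inner (r from 0 to 7): 21609/2.
Outer (θ from 0 to 2π): 21609π.

Therefore ∮_C F · dr = 21609π.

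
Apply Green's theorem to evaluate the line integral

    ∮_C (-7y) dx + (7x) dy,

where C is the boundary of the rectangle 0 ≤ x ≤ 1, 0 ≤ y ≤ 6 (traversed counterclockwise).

Green's theorem converts the closed line integral into a double integral over the enclosed region D:

    ∮_C P dx + Q dy = ∬_D (∂Q/∂x - ∂P/∂y) dA.

Here P = -7y, Q = 7x, so

    ∂Q/∂x = 7,    ∂P/∂y = -7,
    ∂Q/∂x - ∂P/∂y = 14.

D is the region 0 ≤ x ≤ 1, 0 ≤ y ≤ 6. Evaluating the double integral:

    ∬_D (14) dA = ∫_0^{1} ∫_0^{6} (14) dy dx.

Inner (y from 0 to 6): 84.
Outer (x from 0 to 1): 84.

Therefore ∮_C P dx + Q dy = 84.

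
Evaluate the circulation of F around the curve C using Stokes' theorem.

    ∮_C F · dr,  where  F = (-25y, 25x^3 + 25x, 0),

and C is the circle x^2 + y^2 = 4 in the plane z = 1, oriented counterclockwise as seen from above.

Let S be the flat disk x^2 + y^2 ≤ 4 in the plane z = 1, with upward unit normal n̂ = ẑ. By Stokes' theorem,

    ∮_C F · dr = ∬_S (∇ × F) · n̂ dS = ∬_D (curl F)_z dA,

where D is the disk x^2 + y^2 ≤ 4.

Compute the curl of F = (-25y, 25x^3 + 25x, 0):
    (∇ × F)_x = ∂F_z/∂y - ∂F_y/∂z = 0,
    (∇ × F)_y = ∂F_x/∂z - ∂F_z/∂x = 0,
    (∇ × F)_z = ∂F_y/∂x - ∂F_x/∂y = 75x^2 + 50.

On z = 1, (curl F)_z = 75x^2 + 50.

Convert to polar (x = r cos θ, y = r sin θ, dA = r dr dθ); the integrand becomes 75r^2cos(θ)^2 + 50, so

    ∬_D (curl F)_z dA = ∫_0^{2π} ∫_0^{2} (75r^2cos(θ)^2 + 50) · r dr dθ.

Inner (r from 0 to 2): 300cos(θ)^2 + 100.
Outer (θ from 0 to 2π): 500π.

Therefore ∮_C F · dr = 500π.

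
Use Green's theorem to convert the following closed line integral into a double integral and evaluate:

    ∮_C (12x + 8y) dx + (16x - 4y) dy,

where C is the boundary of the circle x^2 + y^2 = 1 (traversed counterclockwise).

Green's theorem converts the closed line integral into a double integral over the enclosed region D:

    ∮_C P dx + Q dy = ∬_D (∂Q/∂x - ∂P/∂y) dA.

Here P = 12x + 8y, Q = 16x - 4y, so

    ∂Q/∂x = 16,    ∂P/∂y = 8,
    ∂Q/∂x - ∂P/∂y = 8.

D is the region x^2 + y^2 ≤ 1. Evaluating the double integral:

In polar coordinates (x = r cos θ, y = r sin θ, dA = r dr dθ) the integrand becomes 8, so

    ∬_D (8) dA = ∫_0^{2π} ∫_0^{1} (8) · r dr dθ.

Inner (r from 0 to 1): 4.
Outer (θ from 0 to 2π): 8π.

Therefore ∮_C P dx + Q dy = 8π.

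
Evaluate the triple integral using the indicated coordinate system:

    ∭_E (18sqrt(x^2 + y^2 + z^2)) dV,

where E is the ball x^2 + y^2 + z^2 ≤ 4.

In spherical coordinates, x = ρ sin(φ) cos(θ), y = ρ sin(φ) sin(θ), z = ρ cos(φ), and dV = ρ^2 sin(φ) dρ dφ dθ.

The integrand becomes 18ρ, so

    ∭_E (18sqrt(x^2 + y^2 + z^2)) dV = ∫_{0}^{2π} ∫_{0}^{π} ∫_{0}^{2} (18ρ) · ρ^2 sin(φ) dρ dφ dθ.

Inner (ρ): 72sin(φ).
Middle (φ): 144.
Outer (θ): 288π.

Therefore the triple integral equals 288π.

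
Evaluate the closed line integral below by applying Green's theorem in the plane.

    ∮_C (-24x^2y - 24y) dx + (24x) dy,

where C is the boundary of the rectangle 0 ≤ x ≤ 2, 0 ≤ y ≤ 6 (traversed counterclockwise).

Green's theorem converts the closed line integral into a double integral over the enclosed region D:

    ∮_C P dx + Q dy = ∬_D (∂Q/∂x - ∂P/∂y) dA.

Here P = -24x^2y - 24y, Q = 24x, so

    ∂Q/∂x = 24,    ∂P/∂y = -24x^2 - 24,
    ∂Q/∂x - ∂P/∂y = 24x^2 + 48.

D is the region 0 ≤ x ≤ 2, 0 ≤ y ≤ 6. Evaluating the double integral:

    ∬_D (24x^2 + 48) dA = ∫_0^{2} ∫_0^{6} (24x^2 + 48) dy dx.

Inner (y from 0 to 6): 144x^2 + 288.
Outer (x from 0 to 2): 960.

Therefore ∮_C P dx + Q dy = 960.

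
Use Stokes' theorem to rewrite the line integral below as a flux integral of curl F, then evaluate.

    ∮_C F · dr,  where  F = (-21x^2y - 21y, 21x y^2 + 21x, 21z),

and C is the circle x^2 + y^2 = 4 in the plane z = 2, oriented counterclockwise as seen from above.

Let S be the flat disk x^2 + y^2 ≤ 4 in the plane z = 2, with upward unit normal n̂ = ẑ. By Stokes' theorem,

    ∮_C F · dr = ∬_S (∇ × F) · n̂ dS = ∬_D (curl F)_z dA,

where D is the disk x^2 + y^2 ≤ 4.

Compute the curl of F = (-21x^2y - 21y, 21x y^2 + 21x, 21z):
    (∇ × F)_x = ∂F_z/∂y - ∂F_y/∂z = 0,
    (∇ × F)_y = ∂F_x/∂z - ∂F_z/∂x = 0,
    (∇ × F)_z = ∂F_y/∂x - ∂F_x/∂y = 21x^2 + 21y^2 + 42.

On z = 2, (curl F)_z = 21x^2 + 21y^2 + 42.

Convert to polar (x = r cos θ, y = r sin θ, dA = r dr dθ); the integrand becomes 21r^2 + 42, so

    ∬_D (curl F)_z dA = ∫_0^{2π} ∫_0^{2} (21r^2 + 42) · r dr dθ.

Inner (r from 0 to 2): 168.
Outer (θ from 0 to 2π): 336π.

Therefore ∮_C F · dr = 336π.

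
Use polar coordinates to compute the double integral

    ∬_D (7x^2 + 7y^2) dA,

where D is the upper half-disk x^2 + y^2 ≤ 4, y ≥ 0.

The region D is 0 ≤ r ≤ 2, 0 ≤ θ ≤ π in polar coordinates, where x = r cos(θ), y = r sin(θ), and dA = r dr dθ.

Under the substitution, the integrand becomes 7r^2, so

    ∬_D (7x^2 + 7y^2) dA = ∫_{0}^{π} ∫_{0}^{2} (7r^2) · r dr dθ.

Inner integral (in r): ∫_{0}^{2} (7r^2) · r dr = 28.

Outer integral (in θ): ∫_{0}^{π} (28) dθ = 28π.

Therefore ∬_D (7x^2 + 7y^2) dA = 28π.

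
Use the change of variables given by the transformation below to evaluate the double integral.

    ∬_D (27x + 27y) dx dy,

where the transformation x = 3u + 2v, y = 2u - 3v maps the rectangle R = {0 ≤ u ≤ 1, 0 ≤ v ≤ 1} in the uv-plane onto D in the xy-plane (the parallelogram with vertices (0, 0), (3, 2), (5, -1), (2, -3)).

Compute the Jacobian determinant of (x, y) with respect to (u, v):

    ∂(x,y)/∂(u,v) = | 3  2 | = (3)(-3) - (2)(2) = -13.
                   | 2  -3 |

Its absolute value is |J| = 13 (the area scaling factor).

Substituting x = 3u + 2v, y = 2u - 3v into the integrand,

    27x + 27y → 135u - 27v,

so the integral becomes

    ∬_R (135u - 27v) · |J| du dv = ∫_0^1 ∫_0^1 (1755u - 351v) dv du.

Inner (v): 1755u - 351/2.
Outer (u): 702.

Therefore ∬_D (27x + 27y) dx dy = 702.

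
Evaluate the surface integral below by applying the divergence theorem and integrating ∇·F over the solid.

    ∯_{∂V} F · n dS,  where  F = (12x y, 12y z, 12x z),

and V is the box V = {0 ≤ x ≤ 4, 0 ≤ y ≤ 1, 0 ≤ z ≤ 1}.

By the divergence theorem,

    ∯_{∂V} F · n dS = ∭_V (∇ · F) dV.

Compute the divergence:
    ∇ · F = ∂F_x/∂x + ∂F_y/∂y + ∂F_z/∂z = 12y + 12z + 12x = 12x + 12y + 12z.

V is a rectangular box, so dV = dx dy dz with 0 ≤ x ≤ 4, 0 ≤ y ≤ 1, 0 ≤ z ≤ 1.

Integrate (12x + 12y + 12z) over V as an iterated integral:

    ∭_V (∇·F) dV = ∫_0^{4} ∫_0^{1} ∫_0^{1} (12x + 12y + 12z) dz dy dx.

Inner (z from 0 to 1): 12x + 12y + 6.
Middle (y from 0 to 1): 12x + 12.
Outer (x from 0 to 4): 144.

Therefore ∯_{∂V} F · n dS = 144.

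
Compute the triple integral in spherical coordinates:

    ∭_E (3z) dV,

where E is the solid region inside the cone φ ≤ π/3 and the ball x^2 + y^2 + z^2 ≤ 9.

In spherical coordinates, x = ρ sin(φ) cos(θ), y = ρ sin(φ) sin(θ), z = ρ cos(φ), and dV = ρ^2 sin(φ) dρ dφ dθ.

The integrand becomes 3ρ cos(φ), so

    ∭_E (3z) dV = ∫_{0}^{2π} ∫_{0}^{π/3} ∫_{0}^{3} (3ρ cos(φ)) · ρ^2 sin(φ) dρ dφ dθ.

Inner (ρ): 243sin(2φ)/8.
Middle (φ): 729/32.
Outer (θ): 729π/16.

Therefore the triple integral equals 729π/16.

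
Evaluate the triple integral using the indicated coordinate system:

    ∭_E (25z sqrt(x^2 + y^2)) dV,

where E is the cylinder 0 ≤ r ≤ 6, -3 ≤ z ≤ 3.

In cylindrical coordinates, x = r cos(θ), y = r sin(θ), z = z, and dV = r dr dθ dz.

The integrand becomes 25r z, so

    ∭_E (25z sqrt(x^2 + y^2)) dV = ∫_{0}^{2π} ∫_{0}^{6} ∫_{-3}^{3} (25r z) · r dz dr dθ.

Inner (z): 0.
Middle (r from 0 to 6): 0.
Outer (θ): 0.

Therefore the triple integral equals 0.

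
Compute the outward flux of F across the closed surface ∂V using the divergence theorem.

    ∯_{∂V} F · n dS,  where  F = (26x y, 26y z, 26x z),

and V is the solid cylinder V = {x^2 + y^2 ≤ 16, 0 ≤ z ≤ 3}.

By the divergence theorem,

    ∯_{∂V} F · n dS = ∭_V (∇ · F) dV.

Compute the divergence:
    ∇ · F = ∂F_x/∂x + ∂F_y/∂y + ∂F_z/∂z = 26y + 26z + 26x = 26x + 26y + 26z.

In cylindrical coordinates, x = r cos(θ), y = r sin(θ), z = z, dV = r dr dθ dz, with 0 ≤ r ≤ 4, 0 ≤ θ ≤ 2π, 0 ≤ z ≤ 3.

The integrand, after substitution and multiplying by the volume element, becomes (26sqrt(2)r sin(θ + π/4) + 26z) · r, so

    ∭_V (∇·F) dV = ∫_0^{2π} ∫_0^{4} ∫_0^{3} (26sqrt(2)r sin(θ + π/4) + 26z) · r dz dr dθ.

Inner (z from 0 to 3): 39r (2sqrt(2)r sin(θ + π/4) + 3).
Middle (r from 0 to 4): 1664sqrt(2)sin(θ + π/4) + 936.
Outer (θ from 0 to 2π): 1872π.

Therefore ∯_{∂V} F · n dS = 1872π.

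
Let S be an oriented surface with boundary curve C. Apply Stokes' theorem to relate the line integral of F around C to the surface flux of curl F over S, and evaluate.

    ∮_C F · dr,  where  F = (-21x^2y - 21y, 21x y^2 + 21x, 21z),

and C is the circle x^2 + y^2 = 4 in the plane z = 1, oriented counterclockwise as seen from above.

Let S be the flat disk x^2 + y^2 ≤ 4 in the plane z = 1, with upward unit normal n̂ = ẑ. By Stokes' theorem,

    ∮_C F · dr = ∬_S (∇ × F) · n̂ dS = ∬_D (curl F)_z dA,

where D is the disk x^2 + y^2 ≤ 4.

Compute the curl of F = (-21x^2y - 21y, 21x y^2 + 21x, 21z):
    (∇ × F)_x = ∂F_z/∂y - ∂F_y/∂z = 0,
    (∇ × F)_y = ∂F_x/∂z - ∂F_z/∂x = 0,
    (∇ × F)_z = ∂F_y/∂x - ∂F_x/∂y = 21x^2 + 21y^2 + 42.

On z = 1, (curl F)_z = 21x^2 + 21y^2 + 42.

Convert to polar (x = r cos θ, y = r sin θ, dA = r dr dθ); the integrand becomes 21r^2 + 42, so

    ∬_D (curl F)_z dA = ∫_0^{2π} ∫_0^{2} (21r^2 + 42) · r dr dθ.

Inner (r from 0 to 2): 168.
Outer (θ from 0 to 2π): 336π.

Therefore ∮_C F · dr = 336π.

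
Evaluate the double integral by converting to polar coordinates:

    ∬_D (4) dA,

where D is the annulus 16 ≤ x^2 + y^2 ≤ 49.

The region D is 4 ≤ r ≤ 7, 0 ≤ θ ≤ 2π in polar coordinates, where x = r cos(θ), y = r sin(θ), and dA = r dr dθ.

Under the substitution, the integrand becomes 4, so

    ∬_D (4) dA = ∫_{0}^{2π} ∫_{4}^{7} (4) · r dr dθ.

Inner integral (in r): ∫_{4}^{7} (4) · r dr = 66.

Outer integral (in θ): ∫_{0}^{2π} (66) dθ = 132π.

Therefore ∬_D (4) dA = 132π.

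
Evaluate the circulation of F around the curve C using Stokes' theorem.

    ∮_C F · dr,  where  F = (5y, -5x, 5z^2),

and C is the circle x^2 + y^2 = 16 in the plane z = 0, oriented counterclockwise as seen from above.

Let S be the flat disk x^2 + y^2 ≤ 16 in the plane z = 0, with upward unit normal n̂ = ẑ. By Stokes' theorem,

    ∮_C F · dr = ∬_S (∇ × F) · n̂ dS = ∬_D (curl F)_z dA,

where D is the disk x^2 + y^2 ≤ 16.

Compute the curl of F = (5y, -5x, 5z^2):
    (∇ × F)_x = ∂F_z/∂y - ∂F_y/∂z = 0,
    (∇ × F)_y = ∂F_x/∂z - ∂F_z/∂x = 0,
    (∇ × F)_z = ∂F_y/∂x - ∂F_x/∂y = -10.

On z = 0, (curl F)_z = -10.

Convert to polar (x = r cos θ, y = r sin θ, dA = r dr dθ); the integrand becomes -10, so

    ∬_D (curl F)_z dA = ∫_0^{2π} ∫_0^{4} (-10) · r dr dθ.

Inner (r from 0 to 4): -80.
Outer (θ from 0 to 2π): -160π.

Therefore ∮_C F · dr = -160π.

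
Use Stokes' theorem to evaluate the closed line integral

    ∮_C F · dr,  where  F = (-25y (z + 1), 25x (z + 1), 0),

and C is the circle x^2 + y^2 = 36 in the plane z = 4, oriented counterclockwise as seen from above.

Let S be the flat disk x^2 + y^2 ≤ 36 in the plane z = 4, with upward unit normal n̂ = ẑ. By Stokes' theorem,

    ∮_C F · dr = ∬_S (∇ × F) · n̂ dS = ∬_D (curl F)_z dA,

where D is the disk x^2 + y^2 ≤ 36.

Compute the curl of F = (-25y (z + 1), 25x (z + 1), 0):
    (∇ × F)_x = ∂F_z/∂y - ∂F_y/∂z = -25x,
    (∇ × F)_y = ∂F_x/∂z - ∂F_z/∂x = -25y,
    (∇ × F)_z = ∂F_y/∂x - ∂F_x/∂y = 50z + 50.

On z = 4, (curl F)_z = 250.

Convert to polar (x = r cos θ, y = r sin θ, dA = r dr dθ); the integrand becomes 250, so

    ∬_D (curl F)_z dA = ∫_0^{2π} ∫_0^{6} (250) · r dr dθ.

Inner (r from 0 to 6): 4500.
Outer (θ from 0 to 2π): 9000π.

Therefore ∮_C F · dr = 9000π.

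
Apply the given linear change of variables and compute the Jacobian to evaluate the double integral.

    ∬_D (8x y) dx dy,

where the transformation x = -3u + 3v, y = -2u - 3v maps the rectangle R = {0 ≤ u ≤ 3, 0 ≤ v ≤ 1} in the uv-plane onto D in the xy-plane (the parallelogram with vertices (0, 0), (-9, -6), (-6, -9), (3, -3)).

Compute the Jacobian determinant of (x, y) with respect to (u, v):

    ∂(x,y)/∂(u,v) = | -3  3 | = (-3)(-3) - (3)(-2) = 15.
                   | -2  -3 |

Its absolute value is |J| = 15 (the area scaling factor).

Substituting x = -3u + 3v, y = -2u - 3v into the integrand,

    8x y → 48u^2 + 24u v - 72v^2,

so the integral becomes

    ∬_R (48u^2 + 24u v - 72v^2) · |J| du dv = ∫_0^3 ∫_0^1 (720u^2 + 360u v - 1080v^2) dv du.

Inner (v): 720u^2 + 180u - 360.
Outer (u): 6210.

Therefore ∬_D (8x y) dx dy = 6210.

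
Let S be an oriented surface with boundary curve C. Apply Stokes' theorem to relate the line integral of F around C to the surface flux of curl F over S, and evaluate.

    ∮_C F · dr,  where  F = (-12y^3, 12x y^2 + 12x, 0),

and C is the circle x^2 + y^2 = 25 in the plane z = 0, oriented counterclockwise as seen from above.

Let S be the flat disk x^2 + y^2 ≤ 25 in the plane z = 0, with upward unit normal n̂ = ẑ. By Stokes' theorem,

    ∮_C F · dr = ∬_S (∇ × F) · n̂ dS = ∬_D (curl F)_z dA,

where D is the disk x^2 + y^2 ≤ 25.

Compute the curl of F = (-12y^3, 12x y^2 + 12x, 0):
    (∇ × F)_x = ∂F_z/∂y - ∂F_y/∂z = 0,
    (∇ × F)_y = ∂F_x/∂z - ∂F_z/∂x = 0,
    (∇ × F)_z = ∂F_y/∂x - ∂F_x/∂y = 48y^2 + 12.

On z = 0, (curl F)_z = 48y^2 + 12.

Convert to polar (x = r cos θ, y = r sin θ, dA = r dr dθ); the integrand becomes 48r^2sin(θ)^2 + 12, so

    ∬_D (curl F)_z dA = ∫_0^{2π} ∫_0^{5} (48r^2sin(θ)^2 + 12) · r dr dθ.

Inner (r from 0 to 5): 7500sin(θ)^2 + 150.
Outer (θ from 0 to 2π): 7800π.

Therefore ∮_C F · dr = 7800π.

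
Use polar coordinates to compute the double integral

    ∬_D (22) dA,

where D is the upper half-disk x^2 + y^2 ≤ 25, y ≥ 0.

The region D is 0 ≤ r ≤ 5, 0 ≤ θ ≤ π in polar coordinates, where x = r cos(θ), y = r sin(θ), and dA = r dr dθ.

Under the substitution, the integrand becomes 22, so

    ∬_D (22) dA = ∫_{0}^{π} ∫_{0}^{5} (22) · r dr dθ.

Inner integral (in r): ∫_{0}^{5} (22) · r dr = 275.

Outer integral (in θ): ∫_{0}^{π} (275) dθ = 275π.

Therefore ∬_D (22) dA = 275π.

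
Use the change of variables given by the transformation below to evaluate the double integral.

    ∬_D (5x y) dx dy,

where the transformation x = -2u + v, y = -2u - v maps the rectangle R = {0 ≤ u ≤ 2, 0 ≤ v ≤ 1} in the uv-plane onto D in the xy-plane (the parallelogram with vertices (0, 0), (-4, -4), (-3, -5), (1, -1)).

Compute the Jacobian determinant of (x, y) with respect to (u, v):

    ∂(x,y)/∂(u,v) = | -2  1 | = (-2)(-1) - (1)(-2) = 4.
                   | -2  -1 |

Its absolute value is |J| = 4 (the area scaling factor).

Substituting x = -2u + v, y = -2u - v into the integrand,

    5x y → 20u^2 - 5v^2,

so the integral becomes

    ∬_R (20u^2 - 5v^2) · |J| du dv = ∫_0^2 ∫_0^1 (80u^2 - 20v^2) dv du.

Inner (v): 80u^2 - 20/3.
Outer (u): 200.

Therefore ∬_D (5x y) dx dy = 200.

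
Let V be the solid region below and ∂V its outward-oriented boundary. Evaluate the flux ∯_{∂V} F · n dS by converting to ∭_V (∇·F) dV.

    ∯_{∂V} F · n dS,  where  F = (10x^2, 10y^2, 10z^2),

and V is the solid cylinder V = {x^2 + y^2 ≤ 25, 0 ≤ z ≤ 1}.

By the divergence theorem,

    ∯_{∂V} F · n dS = ∭_V (∇ · F) dV.

Compute the divergence:
    ∇ · F = ∂F_x/∂x + ∂F_y/∂y + ∂F_z/∂z = 20x + 20y + 20z.

In cylindrical coordinates, x = r cos(θ), y = r sin(θ), z = z, dV = r dr dθ dz, with 0 ≤ r ≤ 5, 0 ≤ θ ≤ 2π, 0 ≤ z ≤ 1.

The integrand, after substitution and multiplying by the volume element, becomes (20sqrt(2)r sin(θ + π/4) + 20z) · r, so

    ∭_V (∇·F) dV = ∫_0^{2π} ∫_0^{5} ∫_0^{1} (20sqrt(2)r sin(θ + π/4) + 20z) · r dz dr dθ.

Inner (z from 0 to 1): 10r (2sqrt(2)r sin(θ + π/4) + 1).
Middle (r from 0 to 5): 2500sqrt(2)sin(θ + π/4)/3 + 125.
Outer (θ from 0 to 2π): 250π.

Therefore ∯_{∂V} F · n dS = 250π.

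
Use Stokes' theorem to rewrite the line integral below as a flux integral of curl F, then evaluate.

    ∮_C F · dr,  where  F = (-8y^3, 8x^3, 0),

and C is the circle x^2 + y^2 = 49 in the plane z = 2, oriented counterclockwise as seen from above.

Let S be the flat disk x^2 + y^2 ≤ 49 in the plane z = 2, with upward unit normal n̂ = ẑ. By Stokes' theorem,

    ∮_C F · dr = ∬_S (∇ × F) · n̂ dS = ∬_D (curl F)_z dA,

where D is the disk x^2 + y^2 ≤ 49.

Compute the curl of F = (-8y^3, 8x^3, 0):
    (∇ × F)_x = ∂F_z/∂y - ∂F_y/∂z = 0,
    (∇ × F)_y = ∂F_x/∂z - ∂F_z/∂x = 0,
    (∇ × F)_z = ∂F_y/∂x - ∂F_x/∂y = 24x^2 + 24y^2.

On z = 2, (curl F)_z = 24x^2 + 24y^2.

Convert to polar (x = r cos θ, y = r sin θ, dA = r dr dθ); the integrand becomes 24r^2, so

    ∬_D (curl F)_z dA = ∫_0^{2π} ∫_0^{7} (24r^2) · r dr dθ.

Inner (r from 0 to 7): 14406.
Outer (θ from 0 to 2π): 28812π.

Therefore ∮_C F · dr = 28812π.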